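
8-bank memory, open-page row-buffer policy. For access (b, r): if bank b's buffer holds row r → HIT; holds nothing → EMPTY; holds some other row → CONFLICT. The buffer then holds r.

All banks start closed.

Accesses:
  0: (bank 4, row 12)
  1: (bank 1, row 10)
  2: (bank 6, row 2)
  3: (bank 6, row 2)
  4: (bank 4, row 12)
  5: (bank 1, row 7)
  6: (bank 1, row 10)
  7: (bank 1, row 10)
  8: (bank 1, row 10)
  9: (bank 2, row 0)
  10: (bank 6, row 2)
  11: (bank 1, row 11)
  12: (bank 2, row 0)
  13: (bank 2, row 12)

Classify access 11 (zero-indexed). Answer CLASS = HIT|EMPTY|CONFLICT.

CLASS = CONFLICT

  [0] b4 r12: no row ⇒ E
  [1] b1 r10: no row ⇒ E
  [2] b6 r2: no row ⇒ E
  [3] b6 r2: had r2 ⇒ H
  [4] b4 r12: had r12 ⇒ H
  [5] b1 r7: had r10 ⇒ C
  [6] b1 r10: had r7 ⇒ C
  [7] b1 r10: had r10 ⇒ H
  [8] b1 r10: had r10 ⇒ H
  [9] b2 r0: no row ⇒ E
  [10] b6 r2: had r2 ⇒ H
  [11] b1 r11: had r10 ⇒ C
  [12] b2 r0: had r0 ⇒ H
  [13] b2 r12: had r0 ⇒ C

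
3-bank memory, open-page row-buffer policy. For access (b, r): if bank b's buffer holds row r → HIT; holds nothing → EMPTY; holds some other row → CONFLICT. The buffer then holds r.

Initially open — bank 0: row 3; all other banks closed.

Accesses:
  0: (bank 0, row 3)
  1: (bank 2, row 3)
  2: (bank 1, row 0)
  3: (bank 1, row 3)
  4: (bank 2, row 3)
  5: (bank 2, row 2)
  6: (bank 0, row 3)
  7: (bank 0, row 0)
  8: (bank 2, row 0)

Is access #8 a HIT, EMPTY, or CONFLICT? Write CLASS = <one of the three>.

0: bank 0 row 3 — prev 3 → HIT
1: bank 2 row 3 — prev None → EMPTY
2: bank 1 row 0 — prev None → EMPTY
3: bank 1 row 3 — prev 0 → CONFLICT
4: bank 2 row 3 — prev 3 → HIT
5: bank 2 row 2 — prev 3 → CONFLICT
6: bank 0 row 3 — prev 3 → HIT
7: bank 0 row 0 — prev 3 → CONFLICT
8: bank 2 row 0 — prev 2 → CONFLICT

CLASS = CONFLICT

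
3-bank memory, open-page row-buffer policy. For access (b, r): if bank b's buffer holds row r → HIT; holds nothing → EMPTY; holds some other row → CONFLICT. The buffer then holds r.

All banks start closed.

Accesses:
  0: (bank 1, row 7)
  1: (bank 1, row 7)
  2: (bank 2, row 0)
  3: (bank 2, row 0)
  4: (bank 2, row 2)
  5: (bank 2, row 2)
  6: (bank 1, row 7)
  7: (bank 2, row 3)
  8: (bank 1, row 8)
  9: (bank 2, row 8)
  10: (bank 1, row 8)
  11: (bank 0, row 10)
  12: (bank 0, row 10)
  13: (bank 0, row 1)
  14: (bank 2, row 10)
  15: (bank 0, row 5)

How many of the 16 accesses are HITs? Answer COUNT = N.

#0 (1,7) E
#1 (1,7) H  (was 7)
#2 (2,0) E
#3 (2,0) H  (was 0)
#4 (2,2) C  (was 0)
#5 (2,2) H  (was 2)
#6 (1,7) H  (was 7)
#7 (2,3) C  (was 2)
#8 (1,8) C  (was 7)
#9 (2,8) C  (was 3)
#10 (1,8) H  (was 8)
#11 (0,10) E
#12 (0,10) H  (was 10)
#13 (0,1) C  (was 10)
#14 (2,10) C  (was 8)
#15 (0,5) C  (was 1)

COUNT = 6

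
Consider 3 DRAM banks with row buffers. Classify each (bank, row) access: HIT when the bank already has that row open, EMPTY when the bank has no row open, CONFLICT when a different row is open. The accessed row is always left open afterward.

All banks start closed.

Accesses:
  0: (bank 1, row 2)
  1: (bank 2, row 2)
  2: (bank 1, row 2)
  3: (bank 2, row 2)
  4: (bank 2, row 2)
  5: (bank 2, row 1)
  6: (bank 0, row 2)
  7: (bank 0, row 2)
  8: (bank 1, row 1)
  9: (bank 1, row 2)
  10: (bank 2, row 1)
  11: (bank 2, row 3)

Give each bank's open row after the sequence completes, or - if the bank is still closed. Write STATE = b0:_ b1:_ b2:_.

step 0: bank1 None->2 [EMPTY]
step 1: bank2 None->2 [EMPTY]
step 2: bank1 2->2 [HIT]
step 3: bank2 2->2 [HIT]
step 4: bank2 2->2 [HIT]
step 5: bank2 2->1 [CONFLICT]
step 6: bank0 None->2 [EMPTY]
step 7: bank0 2->2 [HIT]
step 8: bank1 2->1 [CONFLICT]
step 9: bank1 1->2 [CONFLICT]
step 10: bank2 1->1 [HIT]
step 11: bank2 1->3 [CONFLICT]

STATE = b0:2 b1:2 b2:3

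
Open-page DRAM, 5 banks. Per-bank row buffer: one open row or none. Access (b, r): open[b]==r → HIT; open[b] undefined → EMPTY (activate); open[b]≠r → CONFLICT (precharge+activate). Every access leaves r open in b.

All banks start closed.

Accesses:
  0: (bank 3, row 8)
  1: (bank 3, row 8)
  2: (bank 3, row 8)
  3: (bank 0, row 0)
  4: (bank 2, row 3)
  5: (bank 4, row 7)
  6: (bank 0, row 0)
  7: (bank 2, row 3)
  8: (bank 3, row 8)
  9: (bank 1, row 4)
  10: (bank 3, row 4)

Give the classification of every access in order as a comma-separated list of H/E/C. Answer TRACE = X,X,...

0: bank 3 row 8 — prev None → EMPTY
1: bank 3 row 8 — prev 8 → HIT
2: bank 3 row 8 — prev 8 → HIT
3: bank 0 row 0 — prev None → EMPTY
4: bank 2 row 3 — prev None → EMPTY
5: bank 4 row 7 — prev None → EMPTY
6: bank 0 row 0 — prev 0 → HIT
7: bank 2 row 3 — prev 3 → HIT
8: bank 3 row 8 — prev 8 → HIT
9: bank 1 row 4 — prev None → EMPTY
10: bank 3 row 4 — prev 8 → CONFLICT

TRACE = E,H,H,E,E,E,H,H,H,E,C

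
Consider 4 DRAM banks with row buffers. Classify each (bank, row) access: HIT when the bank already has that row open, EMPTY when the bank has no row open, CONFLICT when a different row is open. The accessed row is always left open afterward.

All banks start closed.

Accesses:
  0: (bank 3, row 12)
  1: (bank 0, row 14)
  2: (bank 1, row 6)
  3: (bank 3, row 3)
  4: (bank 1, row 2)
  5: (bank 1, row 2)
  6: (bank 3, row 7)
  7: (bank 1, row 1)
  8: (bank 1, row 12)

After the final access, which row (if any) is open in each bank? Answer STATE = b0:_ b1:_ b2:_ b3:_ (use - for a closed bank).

STATE = b0:14 b1:12 b2:- b3:7

0: bank 3 row 12 — prev None → EMPTY
1: bank 0 row 14 — prev None → EMPTY
2: bank 1 row 6 — prev None → EMPTY
3: bank 3 row 3 — prev 12 → CONFLICT
4: bank 1 row 2 — prev 6 → CONFLICT
5: bank 1 row 2 — prev 2 → HIT
6: bank 3 row 7 — prev 3 → CONFLICT
7: bank 1 row 1 — prev 2 → CONFLICT
8: bank 1 row 12 — prev 1 → CONFLICT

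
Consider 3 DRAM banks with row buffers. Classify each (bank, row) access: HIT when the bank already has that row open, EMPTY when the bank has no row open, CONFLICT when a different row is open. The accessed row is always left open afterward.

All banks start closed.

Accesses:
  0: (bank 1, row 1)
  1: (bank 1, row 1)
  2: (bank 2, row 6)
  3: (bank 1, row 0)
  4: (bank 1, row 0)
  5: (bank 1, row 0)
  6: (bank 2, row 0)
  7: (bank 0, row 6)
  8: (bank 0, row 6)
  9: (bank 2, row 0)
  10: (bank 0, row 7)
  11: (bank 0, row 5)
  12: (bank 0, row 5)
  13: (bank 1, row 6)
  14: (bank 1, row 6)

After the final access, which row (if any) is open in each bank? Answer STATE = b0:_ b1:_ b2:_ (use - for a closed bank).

0: bank 1 row 1 — prev None → EMPTY
1: bank 1 row 1 — prev 1 → HIT
2: bank 2 row 6 — prev None → EMPTY
3: bank 1 row 0 — prev 1 → CONFLICT
4: bank 1 row 0 — prev 0 → HIT
5: bank 1 row 0 — prev 0 → HIT
6: bank 2 row 0 — prev 6 → CONFLICT
7: bank 0 row 6 — prev None → EMPTY
8: bank 0 row 6 — prev 6 → HIT
9: bank 2 row 0 — prev 0 → HIT
10: bank 0 row 7 — prev 6 → CONFLICT
11: bank 0 row 5 — prev 7 → CONFLICT
12: bank 0 row 5 — prev 5 → HIT
13: bank 1 row 6 — prev 0 → CONFLICT
14: bank 1 row 6 — prev 6 → HIT

STATE = b0:5 b1:6 b2:0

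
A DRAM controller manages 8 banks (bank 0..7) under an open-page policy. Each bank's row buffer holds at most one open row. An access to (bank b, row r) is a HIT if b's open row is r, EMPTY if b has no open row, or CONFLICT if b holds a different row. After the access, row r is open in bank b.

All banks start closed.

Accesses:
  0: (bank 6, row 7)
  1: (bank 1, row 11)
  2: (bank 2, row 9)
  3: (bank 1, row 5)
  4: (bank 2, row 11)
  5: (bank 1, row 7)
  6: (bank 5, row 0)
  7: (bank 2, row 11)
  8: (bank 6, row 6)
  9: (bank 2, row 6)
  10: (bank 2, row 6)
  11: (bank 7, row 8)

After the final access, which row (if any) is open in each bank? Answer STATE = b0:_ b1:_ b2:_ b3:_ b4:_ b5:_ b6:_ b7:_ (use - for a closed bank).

STATE = b0:- b1:7 b2:6 b3:- b4:- b5:0 b6:6 b7:8

0: bank 6 row 7 — prev None → EMPTY
1: bank 1 row 11 — prev None → EMPTY
2: bank 2 row 9 — prev None → EMPTY
3: bank 1 row 5 — prev 11 → CONFLICT
4: bank 2 row 11 — prev 9 → CONFLICT
5: bank 1 row 7 — prev 5 → CONFLICT
6: bank 5 row 0 — prev None → EMPTY
7: bank 2 row 11 — prev 11 → HIT
8: bank 6 row 6 — prev 7 → CONFLICT
9: bank 2 row 6 — prev 11 → CONFLICT
10: bank 2 row 6 — prev 6 → HIT
11: bank 7 row 8 — prev None → EMPTY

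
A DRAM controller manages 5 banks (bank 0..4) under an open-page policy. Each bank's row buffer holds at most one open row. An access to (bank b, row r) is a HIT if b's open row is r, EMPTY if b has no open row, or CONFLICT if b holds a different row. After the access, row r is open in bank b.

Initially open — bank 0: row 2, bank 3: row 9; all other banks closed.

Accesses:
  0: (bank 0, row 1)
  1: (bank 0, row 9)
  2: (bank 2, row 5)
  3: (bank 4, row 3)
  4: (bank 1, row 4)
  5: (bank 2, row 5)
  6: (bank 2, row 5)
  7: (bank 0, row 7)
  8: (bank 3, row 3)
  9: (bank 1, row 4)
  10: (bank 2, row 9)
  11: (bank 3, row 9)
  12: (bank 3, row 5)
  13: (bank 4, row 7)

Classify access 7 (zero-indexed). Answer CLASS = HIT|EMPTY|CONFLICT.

CLASS = CONFLICT

0: bank 0 row 1 — prev 2 → CONFLICT
1: bank 0 row 9 — prev 1 → CONFLICT
2: bank 2 row 5 — prev None → EMPTY
3: bank 4 row 3 — prev None → EMPTY
4: bank 1 row 4 — prev None → EMPTY
5: bank 2 row 5 — prev 5 → HIT
6: bank 2 row 5 — prev 5 → HIT
7: bank 0 row 7 — prev 9 → CONFLICT
8: bank 3 row 3 — prev 9 → CONFLICT
9: bank 1 row 4 — prev 4 → HIT
10: bank 2 row 9 — prev 5 → CONFLICT
11: bank 3 row 9 — prev 3 → CONFLICT
12: bank 3 row 5 — prev 9 → CONFLICT
13: bank 4 row 7 — prev 3 → CONFLICT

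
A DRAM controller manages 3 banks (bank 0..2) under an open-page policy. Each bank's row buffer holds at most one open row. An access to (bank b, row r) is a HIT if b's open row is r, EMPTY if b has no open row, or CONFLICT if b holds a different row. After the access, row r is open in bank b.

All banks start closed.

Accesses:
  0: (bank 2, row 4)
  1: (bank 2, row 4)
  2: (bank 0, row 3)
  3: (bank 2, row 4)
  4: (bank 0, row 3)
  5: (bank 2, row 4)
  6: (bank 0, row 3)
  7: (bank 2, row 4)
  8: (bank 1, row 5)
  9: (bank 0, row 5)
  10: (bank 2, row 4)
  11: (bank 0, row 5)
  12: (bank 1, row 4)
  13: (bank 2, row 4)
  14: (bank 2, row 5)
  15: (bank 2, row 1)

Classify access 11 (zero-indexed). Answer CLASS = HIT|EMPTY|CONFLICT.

  [0] b2 r4: no row ⇒ E
  [1] b2 r4: had r4 ⇒ H
  [2] b0 r3: no row ⇒ E
  [3] b2 r4: had r4 ⇒ H
  [4] b0 r3: had r3 ⇒ H
  [5] b2 r4: had r4 ⇒ H
  [6] b0 r3: had r3 ⇒ H
  [7] b2 r4: had r4 ⇒ H
  [8] b1 r5: no row ⇒ E
  [9] b0 r5: had r3 ⇒ C
  [10] b2 r4: had r4 ⇒ H
  [11] b0 r5: had r5 ⇒ H
  [12] b1 r4: had r5 ⇒ C
  [13] b2 r4: had r4 ⇒ H
  [14] b2 r5: had r4 ⇒ C
  [15] b2 r1: had r5 ⇒ C

CLASS = HIT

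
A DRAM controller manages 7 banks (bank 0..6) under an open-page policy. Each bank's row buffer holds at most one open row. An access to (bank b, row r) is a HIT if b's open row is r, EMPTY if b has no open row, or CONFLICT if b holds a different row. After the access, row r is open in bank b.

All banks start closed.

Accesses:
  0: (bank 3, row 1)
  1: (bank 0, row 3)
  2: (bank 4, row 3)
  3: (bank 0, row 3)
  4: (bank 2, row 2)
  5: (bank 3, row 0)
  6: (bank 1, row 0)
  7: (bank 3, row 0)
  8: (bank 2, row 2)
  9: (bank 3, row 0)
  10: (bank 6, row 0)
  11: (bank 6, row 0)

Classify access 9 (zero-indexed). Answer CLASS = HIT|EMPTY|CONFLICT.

  [0] b3 r1: no row ⇒ E
  [1] b0 r3: no row ⇒ E
  [2] b4 r3: no row ⇒ E
  [3] b0 r3: had r3 ⇒ H
  [4] b2 r2: no row ⇒ E
  [5] b3 r0: had r1 ⇒ C
  [6] b1 r0: no row ⇒ E
  [7] b3 r0: had r0 ⇒ H
  [8] b2 r2: had r2 ⇒ H
  [9] b3 r0: had r0 ⇒ H
  [10] b6 r0: no row ⇒ E
  [11] b6 r0: had r0 ⇒ H

CLASS = HIT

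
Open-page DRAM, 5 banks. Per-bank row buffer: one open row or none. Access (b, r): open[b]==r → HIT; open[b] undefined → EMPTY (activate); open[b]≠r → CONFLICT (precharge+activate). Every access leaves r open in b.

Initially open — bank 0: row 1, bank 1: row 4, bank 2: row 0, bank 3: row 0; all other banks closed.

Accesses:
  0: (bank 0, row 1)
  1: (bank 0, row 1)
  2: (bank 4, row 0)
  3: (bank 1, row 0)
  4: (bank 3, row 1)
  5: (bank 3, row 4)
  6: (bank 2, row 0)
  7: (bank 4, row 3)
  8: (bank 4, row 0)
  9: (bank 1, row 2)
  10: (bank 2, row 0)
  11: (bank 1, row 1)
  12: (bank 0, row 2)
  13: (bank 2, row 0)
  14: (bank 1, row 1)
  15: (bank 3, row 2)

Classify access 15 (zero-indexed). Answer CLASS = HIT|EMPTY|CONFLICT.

CLASS = CONFLICT

0: bank 0 row 1 — prev 1 → HIT
1: bank 0 row 1 — prev 1 → HIT
2: bank 4 row 0 — prev None → EMPTY
3: bank 1 row 0 — prev 4 → CONFLICT
4: bank 3 row 1 — prev 0 → CONFLICT
5: bank 3 row 4 — prev 1 → CONFLICT
6: bank 2 row 0 — prev 0 → HIT
7: bank 4 row 3 — prev 0 → CONFLICT
8: bank 4 row 0 — prev 3 → CONFLICT
9: bank 1 row 2 — prev 0 → CONFLICT
10: bank 2 row 0 — prev 0 → HIT
11: bank 1 row 1 — prev 2 → CONFLICT
12: bank 0 row 2 — prev 1 → CONFLICT
13: bank 2 row 0 — prev 0 → HIT
14: bank 1 row 1 — prev 1 → HIT
15: bank 3 row 2 — prev 4 → CONFLICT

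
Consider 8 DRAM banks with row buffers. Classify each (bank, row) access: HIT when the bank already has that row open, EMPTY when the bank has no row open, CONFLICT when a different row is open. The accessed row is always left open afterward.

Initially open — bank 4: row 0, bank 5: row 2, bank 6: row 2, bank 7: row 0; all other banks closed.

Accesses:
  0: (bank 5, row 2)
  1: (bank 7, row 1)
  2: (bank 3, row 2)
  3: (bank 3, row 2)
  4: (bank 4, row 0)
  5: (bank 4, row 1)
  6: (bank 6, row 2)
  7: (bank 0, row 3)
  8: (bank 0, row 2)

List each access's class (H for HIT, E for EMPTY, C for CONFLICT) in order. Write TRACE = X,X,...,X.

0: bank 5 row 2 — prev 2 → HIT
1: bank 7 row 1 — prev 0 → CONFLICT
2: bank 3 row 2 — prev None → EMPTY
3: bank 3 row 2 — prev 2 → HIT
4: bank 4 row 0 — prev 0 → HIT
5: bank 4 row 1 — prev 0 → CONFLICT
6: bank 6 row 2 — prev 2 → HIT
7: bank 0 row 3 — prev None → EMPTY
8: bank 0 row 2 — prev 3 → CONFLICT

TRACE = H,C,E,H,H,C,H,E,C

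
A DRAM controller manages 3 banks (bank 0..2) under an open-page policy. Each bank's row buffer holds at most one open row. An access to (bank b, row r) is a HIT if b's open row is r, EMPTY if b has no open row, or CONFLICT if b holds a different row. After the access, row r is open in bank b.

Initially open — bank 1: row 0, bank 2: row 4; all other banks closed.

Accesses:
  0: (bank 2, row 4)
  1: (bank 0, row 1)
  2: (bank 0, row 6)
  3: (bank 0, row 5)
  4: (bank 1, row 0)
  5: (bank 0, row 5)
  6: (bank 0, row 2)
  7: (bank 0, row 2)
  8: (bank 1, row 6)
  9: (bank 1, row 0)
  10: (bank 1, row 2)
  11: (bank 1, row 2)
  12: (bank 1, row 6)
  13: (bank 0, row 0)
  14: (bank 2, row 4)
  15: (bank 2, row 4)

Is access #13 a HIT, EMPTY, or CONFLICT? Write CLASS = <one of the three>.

CLASS = CONFLICT

0: bank 2 row 4 — prev 4 → HIT
1: bank 0 row 1 — prev None → EMPTY
2: bank 0 row 6 — prev 1 → CONFLICT
3: bank 0 row 5 — prev 6 → CONFLICT
4: bank 1 row 0 — prev 0 → HIT
5: bank 0 row 5 — prev 5 → HIT
6: bank 0 row 2 — prev 5 → CONFLICT
7: bank 0 row 2 — prev 2 → HIT
8: bank 1 row 6 — prev 0 → CONFLICT
9: bank 1 row 0 — prev 6 → CONFLICT
10: bank 1 row 2 — prev 0 → CONFLICT
11: bank 1 row 2 — prev 2 → HIT
12: bank 1 row 6 — prev 2 → CONFLICT
13: bank 0 row 0 — prev 2 → CONFLICT
14: bank 2 row 4 — prev 4 → HIT
15: bank 2 row 4 — prev 4 → HIT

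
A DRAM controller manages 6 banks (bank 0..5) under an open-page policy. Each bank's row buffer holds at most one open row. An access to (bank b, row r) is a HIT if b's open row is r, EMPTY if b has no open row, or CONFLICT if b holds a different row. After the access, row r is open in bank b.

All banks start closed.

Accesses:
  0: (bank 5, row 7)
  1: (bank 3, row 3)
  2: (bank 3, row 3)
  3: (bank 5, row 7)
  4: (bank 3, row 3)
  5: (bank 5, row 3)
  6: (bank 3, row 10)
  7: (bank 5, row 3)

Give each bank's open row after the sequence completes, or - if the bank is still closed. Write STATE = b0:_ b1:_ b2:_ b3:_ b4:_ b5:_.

  [0] b5 r7: no row ⇒ E
  [1] b3 r3: no row ⇒ E
  [2] b3 r3: had r3 ⇒ H
  [3] b5 r7: had r7 ⇒ H
  [4] b3 r3: had r3 ⇒ H
  [5] b5 r3: had r7 ⇒ C
  [6] b3 r10: had r3 ⇒ C
  [7] b5 r3: had r3 ⇒ H

STATE = b0:- b1:- b2:- b3:10 b4:- b5:3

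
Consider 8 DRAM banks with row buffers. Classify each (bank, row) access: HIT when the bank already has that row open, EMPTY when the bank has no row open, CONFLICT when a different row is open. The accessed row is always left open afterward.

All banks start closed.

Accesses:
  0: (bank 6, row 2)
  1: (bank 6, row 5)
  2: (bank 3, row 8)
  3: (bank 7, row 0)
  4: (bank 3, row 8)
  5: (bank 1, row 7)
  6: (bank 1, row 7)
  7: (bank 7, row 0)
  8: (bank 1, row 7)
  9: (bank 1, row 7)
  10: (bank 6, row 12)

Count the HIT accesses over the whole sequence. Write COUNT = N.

step 0: bank6 None->2 [EMPTY]
step 1: bank6 2->5 [CONFLICT]
step 2: bank3 None->8 [EMPTY]
step 3: bank7 None->0 [EMPTY]
step 4: bank3 8->8 [HIT]
step 5: bank1 None->7 [EMPTY]
step 6: bank1 7->7 [HIT]
step 7: bank7 0->0 [HIT]
step 8: bank1 7->7 [HIT]
step 9: bank1 7->7 [HIT]
step 10: bank6 5->12 [CONFLICT]

COUNT = 5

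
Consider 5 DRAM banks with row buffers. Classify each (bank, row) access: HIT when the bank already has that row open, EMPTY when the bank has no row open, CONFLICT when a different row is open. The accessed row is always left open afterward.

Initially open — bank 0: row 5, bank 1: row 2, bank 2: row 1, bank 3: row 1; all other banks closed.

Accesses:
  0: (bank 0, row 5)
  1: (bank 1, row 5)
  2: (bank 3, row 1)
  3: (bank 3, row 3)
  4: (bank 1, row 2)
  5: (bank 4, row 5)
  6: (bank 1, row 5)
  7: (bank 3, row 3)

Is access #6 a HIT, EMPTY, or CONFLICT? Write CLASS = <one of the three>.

CLASS = CONFLICT

0: bank 0 row 5 — prev 5 → HIT
1: bank 1 row 5 — prev 2 → CONFLICT
2: bank 3 row 1 — prev 1 → HIT
3: bank 3 row 3 — prev 1 → CONFLICT
4: bank 1 row 2 — prev 5 → CONFLICT
5: bank 4 row 5 — prev None → EMPTY
6: bank 1 row 5 — prev 2 → CONFLICT
7: bank 3 row 3 — prev 3 → HIT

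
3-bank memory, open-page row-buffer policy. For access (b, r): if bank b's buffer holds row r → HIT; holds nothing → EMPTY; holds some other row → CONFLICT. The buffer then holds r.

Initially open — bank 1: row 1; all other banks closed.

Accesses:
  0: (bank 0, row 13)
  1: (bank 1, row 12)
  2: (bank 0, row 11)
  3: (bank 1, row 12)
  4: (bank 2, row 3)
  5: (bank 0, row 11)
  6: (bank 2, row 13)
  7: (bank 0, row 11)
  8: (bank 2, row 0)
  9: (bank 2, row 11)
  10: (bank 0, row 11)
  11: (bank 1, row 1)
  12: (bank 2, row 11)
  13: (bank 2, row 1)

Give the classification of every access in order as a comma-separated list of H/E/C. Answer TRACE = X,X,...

#0 (0,13) E
#1 (1,12) C  (was 1)
#2 (0,11) C  (was 13)
#3 (1,12) H  (was 12)
#4 (2,3) E
#5 (0,11) H  (was 11)
#6 (2,13) C  (was 3)
#7 (0,11) H  (was 11)
#8 (2,0) C  (was 13)
#9 (2,11) C  (was 0)
#10 (0,11) H  (was 11)
#11 (1,1) C  (was 12)
#12 (2,11) H  (was 11)
#13 (2,1) C  (was 11)

TRACE = E,C,C,H,E,H,C,H,C,C,H,C,H,C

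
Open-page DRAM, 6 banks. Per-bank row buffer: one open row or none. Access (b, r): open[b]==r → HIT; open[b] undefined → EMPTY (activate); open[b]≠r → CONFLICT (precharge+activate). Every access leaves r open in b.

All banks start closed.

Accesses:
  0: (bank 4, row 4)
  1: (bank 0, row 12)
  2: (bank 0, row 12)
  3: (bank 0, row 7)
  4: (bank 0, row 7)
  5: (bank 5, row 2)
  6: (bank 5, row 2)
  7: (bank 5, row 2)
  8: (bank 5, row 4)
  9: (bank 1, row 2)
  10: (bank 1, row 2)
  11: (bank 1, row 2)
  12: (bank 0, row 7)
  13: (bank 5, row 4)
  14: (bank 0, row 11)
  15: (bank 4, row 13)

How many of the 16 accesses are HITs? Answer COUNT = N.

step 0: bank4 None->4 [EMPTY]
step 1: bank0 None->12 [EMPTY]
step 2: bank0 12->12 [HIT]
step 3: bank0 12->7 [CONFLICT]
step 4: bank0 7->7 [HIT]
step 5: bank5 None->2 [EMPTY]
step 6: bank5 2->2 [HIT]
step 7: bank5 2->2 [HIT]
step 8: bank5 2->4 [CONFLICT]
step 9: bank1 None->2 [EMPTY]
step 10: bank1 2->2 [HIT]
step 11: bank1 2->2 [HIT]
step 12: bank0 7->7 [HIT]
step 13: bank5 4->4 [HIT]
step 14: bank0 7->11 [CONFLICT]
step 15: bank4 4->13 [CONFLICT]

COUNT = 8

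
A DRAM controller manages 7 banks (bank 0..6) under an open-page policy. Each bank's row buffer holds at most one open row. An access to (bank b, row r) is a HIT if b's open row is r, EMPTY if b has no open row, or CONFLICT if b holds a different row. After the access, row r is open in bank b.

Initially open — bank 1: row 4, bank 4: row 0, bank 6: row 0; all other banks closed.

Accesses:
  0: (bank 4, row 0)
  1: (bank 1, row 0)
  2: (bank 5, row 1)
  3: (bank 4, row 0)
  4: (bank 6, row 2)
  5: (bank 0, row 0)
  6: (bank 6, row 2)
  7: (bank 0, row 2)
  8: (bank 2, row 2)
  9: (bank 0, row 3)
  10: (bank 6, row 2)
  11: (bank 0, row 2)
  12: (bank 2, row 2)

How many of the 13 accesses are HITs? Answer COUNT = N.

  [0] b4 r0: had r0 ⇒ H
  [1] b1 r0: had r4 ⇒ C
  [2] b5 r1: no row ⇒ E
  [3] b4 r0: had r0 ⇒ H
  [4] b6 r2: had r0 ⇒ C
  [5] b0 r0: no row ⇒ E
  [6] b6 r2: had r2 ⇒ H
  [7] b0 r2: had r0 ⇒ C
  [8] b2 r2: no row ⇒ E
  [9] b0 r3: had r2 ⇒ C
  [10] b6 r2: had r2 ⇒ H
  [11] b0 r2: had r3 ⇒ C
  [12] b2 r2: had r2 ⇒ H

COUNT = 5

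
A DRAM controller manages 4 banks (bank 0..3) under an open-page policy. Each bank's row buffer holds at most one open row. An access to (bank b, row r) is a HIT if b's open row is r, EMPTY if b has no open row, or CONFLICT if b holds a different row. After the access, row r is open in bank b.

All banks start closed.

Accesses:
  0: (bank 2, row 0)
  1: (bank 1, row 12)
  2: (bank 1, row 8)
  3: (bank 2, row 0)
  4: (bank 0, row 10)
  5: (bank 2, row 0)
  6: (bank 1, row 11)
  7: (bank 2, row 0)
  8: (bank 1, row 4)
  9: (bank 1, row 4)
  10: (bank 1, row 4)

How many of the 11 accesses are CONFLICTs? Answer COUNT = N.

#0 (2,0) E
#1 (1,12) E
#2 (1,8) C  (was 12)
#3 (2,0) H  (was 0)
#4 (0,10) E
#5 (2,0) H  (was 0)
#6 (1,11) C  (was 8)
#7 (2,0) H  (was 0)
#8 (1,4) C  (was 11)
#9 (1,4) H  (was 4)
#10 (1,4) H  (was 4)

COUNT = 3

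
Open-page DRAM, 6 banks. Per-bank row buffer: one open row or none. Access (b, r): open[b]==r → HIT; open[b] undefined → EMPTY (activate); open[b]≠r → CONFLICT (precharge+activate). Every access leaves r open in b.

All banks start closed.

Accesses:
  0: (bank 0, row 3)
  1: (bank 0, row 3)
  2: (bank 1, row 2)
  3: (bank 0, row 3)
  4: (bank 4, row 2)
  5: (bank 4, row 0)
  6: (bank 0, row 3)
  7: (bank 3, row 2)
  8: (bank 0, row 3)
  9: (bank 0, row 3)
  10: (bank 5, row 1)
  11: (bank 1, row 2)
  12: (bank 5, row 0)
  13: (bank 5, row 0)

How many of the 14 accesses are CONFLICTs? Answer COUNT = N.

0: bank 0 row 3 — prev None → EMPTY
1: bank 0 row 3 — prev 3 → HIT
2: bank 1 row 2 — prev None → EMPTY
3: bank 0 row 3 — prev 3 → HIT
4: bank 4 row 2 — prev None → EMPTY
5: bank 4 row 0 — prev 2 → CONFLICT
6: bank 0 row 3 — prev 3 → HIT
7: bank 3 row 2 — prev None → EMPTY
8: bank 0 row 3 — prev 3 → HIT
9: bank 0 row 3 — prev 3 → HIT
10: bank 5 row 1 — prev None → EMPTY
11: bank 1 row 2 — prev 2 → HIT
12: bank 5 row 0 — prev 1 → CONFLICT
13: bank 5 row 0 — prev 0 → HIT

COUNT = 2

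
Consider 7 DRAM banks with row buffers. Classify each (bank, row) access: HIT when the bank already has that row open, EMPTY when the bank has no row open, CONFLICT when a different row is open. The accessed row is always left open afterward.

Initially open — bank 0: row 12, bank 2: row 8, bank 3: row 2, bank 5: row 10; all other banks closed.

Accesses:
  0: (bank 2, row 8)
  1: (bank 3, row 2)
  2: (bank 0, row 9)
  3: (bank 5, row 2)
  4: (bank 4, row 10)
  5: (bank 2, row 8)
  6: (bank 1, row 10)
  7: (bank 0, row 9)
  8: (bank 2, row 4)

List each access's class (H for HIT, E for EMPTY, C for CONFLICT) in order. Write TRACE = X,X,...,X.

TRACE = H,H,C,C,E,H,E,H,C

  [0] b2 r8: had r8 ⇒ H
  [1] b3 r2: had r2 ⇒ H
  [2] b0 r9: had r12 ⇒ C
  [3] b5 r2: had r10 ⇒ C
  [4] b4 r10: no row ⇒ E
  [5] b2 r8: had r8 ⇒ H
  [6] b1 r10: no row ⇒ E
  [7] b0 r9: had r9 ⇒ H
  [8] b2 r4: had r8 ⇒ C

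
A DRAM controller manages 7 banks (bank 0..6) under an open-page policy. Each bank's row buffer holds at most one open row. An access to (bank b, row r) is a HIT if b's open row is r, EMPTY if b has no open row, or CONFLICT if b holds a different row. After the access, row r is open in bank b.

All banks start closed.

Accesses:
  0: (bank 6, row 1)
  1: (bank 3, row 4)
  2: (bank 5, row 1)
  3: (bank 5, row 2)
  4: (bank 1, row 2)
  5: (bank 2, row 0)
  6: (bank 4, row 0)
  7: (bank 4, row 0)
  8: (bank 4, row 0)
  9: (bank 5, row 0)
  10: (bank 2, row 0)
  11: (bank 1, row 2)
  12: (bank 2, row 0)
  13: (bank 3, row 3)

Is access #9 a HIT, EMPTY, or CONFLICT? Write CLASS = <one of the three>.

CLASS = CONFLICT

0: bank 6 row 1 — prev None → EMPTY
1: bank 3 row 4 — prev None → EMPTY
2: bank 5 row 1 — prev None → EMPTY
3: bank 5 row 2 — prev 1 → CONFLICT
4: bank 1 row 2 — prev None → EMPTY
5: bank 2 row 0 — prev None → EMPTY
6: bank 4 row 0 — prev None → EMPTY
7: bank 4 row 0 — prev 0 → HIT
8: bank 4 row 0 — prev 0 → HIT
9: bank 5 row 0 — prev 2 → CONFLICT
10: bank 2 row 0 — prev 0 → HIT
11: bank 1 row 2 — prev 2 → HIT
12: bank 2 row 0 — prev 0 → HIT
13: bank 3 row 3 — prev 4 → CONFLICT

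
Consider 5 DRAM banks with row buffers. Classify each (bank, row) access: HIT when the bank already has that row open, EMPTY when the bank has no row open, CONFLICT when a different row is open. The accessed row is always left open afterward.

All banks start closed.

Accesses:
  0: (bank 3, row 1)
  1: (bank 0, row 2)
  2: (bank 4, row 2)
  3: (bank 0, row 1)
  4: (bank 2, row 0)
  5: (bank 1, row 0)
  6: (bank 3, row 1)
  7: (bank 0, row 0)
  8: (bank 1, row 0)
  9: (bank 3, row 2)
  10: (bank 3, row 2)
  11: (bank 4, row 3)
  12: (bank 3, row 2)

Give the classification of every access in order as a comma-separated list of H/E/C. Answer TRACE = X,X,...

0: bank 3 row 1 — prev None → EMPTY
1: bank 0 row 2 — prev None → EMPTY
2: bank 4 row 2 — prev None → EMPTY
3: bank 0 row 1 — prev 2 → CONFLICT
4: bank 2 row 0 — prev None → EMPTY
5: bank 1 row 0 — prev None → EMPTY
6: bank 3 row 1 — prev 1 → HIT
7: bank 0 row 0 — prev 1 → CONFLICT
8: bank 1 row 0 — prev 0 → HIT
9: bank 3 row 2 — prev 1 → CONFLICT
10: bank 3 row 2 — prev 2 → HIT
11: bank 4 row 3 — prev 2 → CONFLICT
12: bank 3 row 2 — prev 2 → HIT

TRACE = E,E,E,C,E,E,H,C,H,C,H,C,H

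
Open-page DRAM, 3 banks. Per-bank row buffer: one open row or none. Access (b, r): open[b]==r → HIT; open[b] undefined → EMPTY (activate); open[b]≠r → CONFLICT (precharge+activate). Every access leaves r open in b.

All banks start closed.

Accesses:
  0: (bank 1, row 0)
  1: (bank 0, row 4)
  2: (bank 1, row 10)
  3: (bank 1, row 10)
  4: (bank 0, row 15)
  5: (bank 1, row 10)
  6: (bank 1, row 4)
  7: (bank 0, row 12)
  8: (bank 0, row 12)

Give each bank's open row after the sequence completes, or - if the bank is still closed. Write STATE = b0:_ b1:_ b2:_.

0: bank 1 row 0 — prev None → EMPTY
1: bank 0 row 4 — prev None → EMPTY
2: bank 1 row 10 — prev 0 → CONFLICT
3: bank 1 row 10 — prev 10 → HIT
4: bank 0 row 15 — prev 4 → CONFLICT
5: bank 1 row 10 — prev 10 → HIT
6: bank 1 row 4 — prev 10 → CONFLICT
7: bank 0 row 12 — prev 15 → CONFLICT
8: bank 0 row 12 — prev 12 → HIT

STATE = b0:12 b1:4 b2:-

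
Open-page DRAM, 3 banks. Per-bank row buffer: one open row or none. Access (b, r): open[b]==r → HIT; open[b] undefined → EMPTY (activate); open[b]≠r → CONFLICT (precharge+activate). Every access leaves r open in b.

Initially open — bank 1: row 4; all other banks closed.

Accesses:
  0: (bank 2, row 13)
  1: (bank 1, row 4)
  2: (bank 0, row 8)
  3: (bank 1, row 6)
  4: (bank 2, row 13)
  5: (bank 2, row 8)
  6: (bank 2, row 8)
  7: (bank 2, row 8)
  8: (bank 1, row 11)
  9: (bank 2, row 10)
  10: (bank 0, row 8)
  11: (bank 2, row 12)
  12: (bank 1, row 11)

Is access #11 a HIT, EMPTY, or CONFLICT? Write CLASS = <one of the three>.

CLASS = CONFLICT

0: bank 2 row 13 — prev None → EMPTY
1: bank 1 row 4 — prev 4 → HIT
2: bank 0 row 8 — prev None → EMPTY
3: bank 1 row 6 — prev 4 → CONFLICT
4: bank 2 row 13 — prev 13 → HIT
5: bank 2 row 8 — prev 13 → CONFLICT
6: bank 2 row 8 — prev 8 → HIT
7: bank 2 row 8 — prev 8 → HIT
8: bank 1 row 11 — prev 6 → CONFLICT
9: bank 2 row 10 — prev 8 → CONFLICT
10: bank 0 row 8 — prev 8 → HIT
11: bank 2 row 12 — prev 10 → CONFLICT
12: bank 1 row 11 — prev 11 → HIT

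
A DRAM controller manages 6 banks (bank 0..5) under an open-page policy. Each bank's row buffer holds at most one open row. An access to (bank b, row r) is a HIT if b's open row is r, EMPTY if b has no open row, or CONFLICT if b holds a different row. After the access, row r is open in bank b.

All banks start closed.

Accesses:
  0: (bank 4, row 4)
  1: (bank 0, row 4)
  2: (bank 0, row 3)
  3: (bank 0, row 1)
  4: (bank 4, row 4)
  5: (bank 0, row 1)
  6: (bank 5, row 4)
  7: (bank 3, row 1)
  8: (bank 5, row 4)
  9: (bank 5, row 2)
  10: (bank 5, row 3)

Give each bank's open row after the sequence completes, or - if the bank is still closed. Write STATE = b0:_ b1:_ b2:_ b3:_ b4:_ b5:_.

STATE = b0:1 b1:- b2:- b3:1 b4:4 b5:3

0: bank 4 row 4 — prev None → EMPTY
1: bank 0 row 4 — prev None → EMPTY
2: bank 0 row 3 — prev 4 → CONFLICT
3: bank 0 row 1 — prev 3 → CONFLICT
4: bank 4 row 4 — prev 4 → HIT
5: bank 0 row 1 — prev 1 → HIT
6: bank 5 row 4 — prev None → EMPTY
7: bank 3 row 1 — prev None → EMPTY
8: bank 5 row 4 — prev 4 → HIT
9: bank 5 row 2 — prev 4 → CONFLICT
10: bank 5 row 3 — prev 2 → CONFLICT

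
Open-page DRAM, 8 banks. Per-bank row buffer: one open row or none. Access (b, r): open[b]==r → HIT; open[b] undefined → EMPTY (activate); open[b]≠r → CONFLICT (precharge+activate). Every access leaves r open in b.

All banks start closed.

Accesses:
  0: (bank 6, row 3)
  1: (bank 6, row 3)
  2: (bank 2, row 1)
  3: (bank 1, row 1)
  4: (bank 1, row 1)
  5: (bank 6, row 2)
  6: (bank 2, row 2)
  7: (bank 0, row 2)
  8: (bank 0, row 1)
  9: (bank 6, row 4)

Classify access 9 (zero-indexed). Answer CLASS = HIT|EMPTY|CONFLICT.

CLASS = CONFLICT

step 0: bank6 None->3 [EMPTY]
step 1: bank6 3->3 [HIT]
step 2: bank2 None->1 [EMPTY]
step 3: bank1 None->1 [EMPTY]
step 4: bank1 1->1 [HIT]
step 5: bank6 3->2 [CONFLICT]
step 6: bank2 1->2 [CONFLICT]
step 7: bank0 None->2 [EMPTY]
step 8: bank0 2->1 [CONFLICT]
step 9: bank6 2->4 [CONFLICT]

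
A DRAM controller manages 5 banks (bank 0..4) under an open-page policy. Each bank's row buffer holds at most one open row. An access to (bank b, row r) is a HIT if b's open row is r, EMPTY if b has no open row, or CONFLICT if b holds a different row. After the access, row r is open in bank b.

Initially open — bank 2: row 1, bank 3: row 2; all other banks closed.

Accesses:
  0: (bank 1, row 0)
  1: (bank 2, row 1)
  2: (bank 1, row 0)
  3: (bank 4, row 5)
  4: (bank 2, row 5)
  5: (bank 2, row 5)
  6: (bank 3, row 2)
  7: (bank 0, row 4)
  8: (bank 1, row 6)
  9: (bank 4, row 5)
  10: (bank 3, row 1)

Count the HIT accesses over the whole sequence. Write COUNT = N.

step 0: bank1 None->0 [EMPTY]
step 1: bank2 1->1 [HIT]
step 2: bank1 0->0 [HIT]
step 3: bank4 None->5 [EMPTY]
step 4: bank2 1->5 [CONFLICT]
step 5: bank2 5->5 [HIT]
step 6: bank3 2->2 [HIT]
step 7: bank0 None->4 [EMPTY]
step 8: bank1 0->6 [CONFLICT]
step 9: bank4 5->5 [HIT]
step 10: bank3 2->1 [CONFLICT]

COUNT = 5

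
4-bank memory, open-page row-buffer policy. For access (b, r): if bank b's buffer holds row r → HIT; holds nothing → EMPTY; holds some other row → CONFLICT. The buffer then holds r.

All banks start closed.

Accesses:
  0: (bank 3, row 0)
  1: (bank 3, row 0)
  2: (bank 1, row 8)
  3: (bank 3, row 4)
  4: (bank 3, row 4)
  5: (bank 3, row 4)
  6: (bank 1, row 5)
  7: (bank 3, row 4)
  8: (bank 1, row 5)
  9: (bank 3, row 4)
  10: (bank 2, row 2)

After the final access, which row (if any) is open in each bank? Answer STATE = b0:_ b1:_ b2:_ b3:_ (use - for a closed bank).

0: bank 3 row 0 — prev None → EMPTY
1: bank 3 row 0 — prev 0 → HIT
2: bank 1 row 8 — prev None → EMPTY
3: bank 3 row 4 — prev 0 → CONFLICT
4: bank 3 row 4 — prev 4 → HIT
5: bank 3 row 4 — prev 4 → HIT
6: bank 1 row 5 — prev 8 → CONFLICT
7: bank 3 row 4 — prev 4 → HIT
8: bank 1 row 5 — prev 5 → HIT
9: bank 3 row 4 — prev 4 → HIT
10: bank 2 row 2 — prev None → EMPTY

STATE = b0:- b1:5 b2:2 b3:4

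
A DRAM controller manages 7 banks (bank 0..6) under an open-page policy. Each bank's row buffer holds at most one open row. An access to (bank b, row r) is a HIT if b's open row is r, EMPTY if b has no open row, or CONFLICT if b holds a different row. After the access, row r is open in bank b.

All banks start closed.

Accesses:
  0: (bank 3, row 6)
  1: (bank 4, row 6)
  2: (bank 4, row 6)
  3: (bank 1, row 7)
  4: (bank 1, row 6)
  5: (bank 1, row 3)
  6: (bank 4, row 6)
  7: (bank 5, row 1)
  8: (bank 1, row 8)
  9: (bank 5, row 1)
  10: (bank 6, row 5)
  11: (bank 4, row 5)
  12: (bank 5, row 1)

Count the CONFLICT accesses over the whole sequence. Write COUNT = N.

COUNT = 4

step 0: bank3 None->6 [EMPTY]
step 1: bank4 None->6 [EMPTY]
step 2: bank4 6->6 [HIT]
step 3: bank1 None->7 [EMPTY]
step 4: bank1 7->6 [CONFLICT]
step 5: bank1 6->3 [CONFLICT]
step 6: bank4 6->6 [HIT]
step 7: bank5 None->1 [EMPTY]
step 8: bank1 3->8 [CONFLICT]
step 9: bank5 1->1 [HIT]
step 10: bank6 None->5 [EMPTY]
step 11: bank4 6->5 [CONFLICT]
step 12: bank5 1->1 [HIT]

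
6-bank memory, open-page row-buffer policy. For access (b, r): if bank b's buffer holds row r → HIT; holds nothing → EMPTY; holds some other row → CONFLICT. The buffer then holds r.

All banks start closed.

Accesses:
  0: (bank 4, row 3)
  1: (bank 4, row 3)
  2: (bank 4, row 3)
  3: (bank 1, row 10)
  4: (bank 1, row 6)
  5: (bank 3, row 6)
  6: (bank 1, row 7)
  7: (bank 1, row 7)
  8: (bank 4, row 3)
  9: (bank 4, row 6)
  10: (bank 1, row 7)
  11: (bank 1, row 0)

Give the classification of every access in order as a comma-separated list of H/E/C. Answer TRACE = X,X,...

TRACE = E,H,H,E,C,E,C,H,H,C,H,C

0: bank 4 row 3 — prev None → EMPTY
1: bank 4 row 3 — prev 3 → HIT
2: bank 4 row 3 — prev 3 → HIT
3: bank 1 row 10 — prev None → EMPTY
4: bank 1 row 6 — prev 10 → CONFLICT
5: bank 3 row 6 — prev None → EMPTY
6: bank 1 row 7 — prev 6 → CONFLICT
7: bank 1 row 7 — prev 7 → HIT
8: bank 4 row 3 — prev 3 → HIT
9: bank 4 row 6 — prev 3 → CONFLICT
10: bank 1 row 7 — prev 7 → HIT
11: bank 1 row 0 — prev 7 → CONFLICT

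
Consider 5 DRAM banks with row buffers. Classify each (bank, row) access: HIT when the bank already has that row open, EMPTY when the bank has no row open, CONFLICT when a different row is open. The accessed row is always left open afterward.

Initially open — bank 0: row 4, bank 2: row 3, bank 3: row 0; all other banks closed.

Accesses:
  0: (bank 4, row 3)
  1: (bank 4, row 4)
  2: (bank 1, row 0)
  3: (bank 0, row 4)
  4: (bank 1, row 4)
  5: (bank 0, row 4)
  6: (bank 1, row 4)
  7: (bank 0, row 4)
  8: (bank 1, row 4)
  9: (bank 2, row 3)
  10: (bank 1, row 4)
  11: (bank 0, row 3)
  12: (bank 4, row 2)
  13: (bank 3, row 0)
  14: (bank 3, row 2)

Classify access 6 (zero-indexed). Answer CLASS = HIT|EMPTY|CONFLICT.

CLASS = HIT

#0 (4,3) E
#1 (4,4) C  (was 3)
#2 (1,0) E
#3 (0,4) H  (was 4)
#4 (1,4) C  (was 0)
#5 (0,4) H  (was 4)
#6 (1,4) H  (was 4)
#7 (0,4) H  (was 4)
#8 (1,4) H  (was 4)
#9 (2,3) H  (was 3)
#10 (1,4) H  (was 4)
#11 (0,3) C  (was 4)
#12 (4,2) C  (was 4)
#13 (3,0) H  (was 0)
#14 (3,2) C  (was 0)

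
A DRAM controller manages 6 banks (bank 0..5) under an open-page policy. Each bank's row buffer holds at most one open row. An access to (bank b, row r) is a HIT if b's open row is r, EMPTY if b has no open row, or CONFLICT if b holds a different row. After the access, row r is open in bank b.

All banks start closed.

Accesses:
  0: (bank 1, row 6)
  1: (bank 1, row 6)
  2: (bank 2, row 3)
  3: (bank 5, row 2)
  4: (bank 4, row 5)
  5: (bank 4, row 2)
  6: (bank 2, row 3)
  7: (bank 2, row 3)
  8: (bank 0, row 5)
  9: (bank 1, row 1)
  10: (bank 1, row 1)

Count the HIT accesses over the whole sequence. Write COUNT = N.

0: bank 1 row 6 — prev None → EMPTY
1: bank 1 row 6 — prev 6 → HIT
2: bank 2 row 3 — prev None → EMPTY
3: bank 5 row 2 — prev None → EMPTY
4: bank 4 row 5 — prev None → EMPTY
5: bank 4 row 2 — prev 5 → CONFLICT
6: bank 2 row 3 — prev 3 → HIT
7: bank 2 row 3 — prev 3 → HIT
8: bank 0 row 5 — prev None → EMPTY
9: bank 1 row 1 — prev 6 → CONFLICT
10: bank 1 row 1 — prev 1 → HIT

COUNT = 4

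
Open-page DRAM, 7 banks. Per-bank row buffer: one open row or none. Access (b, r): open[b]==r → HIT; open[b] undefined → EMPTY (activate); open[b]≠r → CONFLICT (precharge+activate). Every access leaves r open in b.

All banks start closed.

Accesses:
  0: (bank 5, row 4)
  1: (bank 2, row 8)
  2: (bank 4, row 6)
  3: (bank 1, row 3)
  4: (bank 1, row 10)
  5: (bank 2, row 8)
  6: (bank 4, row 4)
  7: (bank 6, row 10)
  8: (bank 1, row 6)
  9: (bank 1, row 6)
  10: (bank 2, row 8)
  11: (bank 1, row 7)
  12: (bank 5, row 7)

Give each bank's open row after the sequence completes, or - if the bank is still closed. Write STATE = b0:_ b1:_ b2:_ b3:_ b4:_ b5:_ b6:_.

0: bank 5 row 4 — prev None → EMPTY
1: bank 2 row 8 — prev None → EMPTY
2: bank 4 row 6 — prev None → EMPTY
3: bank 1 row 3 — prev None → EMPTY
4: bank 1 row 10 — prev 3 → CONFLICT
5: bank 2 row 8 — prev 8 → HIT
6: bank 4 row 4 — prev 6 → CONFLICT
7: bank 6 row 10 — prev None → EMPTY
8: bank 1 row 6 — prev 10 → CONFLICT
9: bank 1 row 6 — prev 6 → HIT
10: bank 2 row 8 — prev 8 → HIT
11: bank 1 row 7 — prev 6 → CONFLICT
12: bank 5 row 7 — prev 4 → CONFLICT

STATE = b0:- b1:7 b2:8 b3:- b4:4 b5:7 b6:10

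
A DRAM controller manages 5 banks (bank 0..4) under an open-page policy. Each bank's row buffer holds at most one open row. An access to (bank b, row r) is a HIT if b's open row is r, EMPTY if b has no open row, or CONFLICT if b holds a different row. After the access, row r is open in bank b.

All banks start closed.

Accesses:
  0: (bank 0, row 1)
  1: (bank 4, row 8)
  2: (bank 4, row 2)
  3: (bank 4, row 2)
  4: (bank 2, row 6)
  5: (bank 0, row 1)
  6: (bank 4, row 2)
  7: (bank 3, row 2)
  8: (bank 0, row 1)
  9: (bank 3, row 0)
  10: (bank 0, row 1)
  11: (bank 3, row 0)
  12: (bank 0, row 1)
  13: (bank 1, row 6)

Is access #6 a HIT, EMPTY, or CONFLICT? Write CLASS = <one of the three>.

step 0: bank0 None->1 [EMPTY]
step 1: bank4 None->8 [EMPTY]
step 2: bank4 8->2 [CONFLICT]
step 3: bank4 2->2 [HIT]
step 4: bank2 None->6 [EMPTY]
step 5: bank0 1->1 [HIT]
step 6: bank4 2->2 [HIT]
step 7: bank3 None->2 [EMPTY]
step 8: bank0 1->1 [HIT]
step 9: bank3 2->0 [CONFLICT]
step 10: bank0 1->1 [HIT]
step 11: bank3 0->0 [HIT]
step 12: bank0 1->1 [HIT]
step 13: bank1 None->6 [EMPTY]

CLASS = HIT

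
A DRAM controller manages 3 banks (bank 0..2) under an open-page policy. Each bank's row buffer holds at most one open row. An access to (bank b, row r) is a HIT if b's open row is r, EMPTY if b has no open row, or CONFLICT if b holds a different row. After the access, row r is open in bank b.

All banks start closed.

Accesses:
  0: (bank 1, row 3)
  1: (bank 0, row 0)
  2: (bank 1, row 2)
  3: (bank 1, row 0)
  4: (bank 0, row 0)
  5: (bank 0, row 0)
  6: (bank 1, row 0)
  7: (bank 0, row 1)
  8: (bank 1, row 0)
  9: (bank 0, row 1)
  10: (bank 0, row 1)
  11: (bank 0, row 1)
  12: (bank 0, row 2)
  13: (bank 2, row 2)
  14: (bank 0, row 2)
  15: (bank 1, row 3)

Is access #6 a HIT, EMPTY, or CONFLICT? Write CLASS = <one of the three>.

CLASS = HIT

0: bank 1 row 3 — prev None → EMPTY
1: bank 0 row 0 — prev None → EMPTY
2: bank 1 row 2 — prev 3 → CONFLICT
3: bank 1 row 0 — prev 2 → CONFLICT
4: bank 0 row 0 — prev 0 → HIT
5: bank 0 row 0 — prev 0 → HIT
6: bank 1 row 0 — prev 0 → HIT
7: bank 0 row 1 — prev 0 → CONFLICT
8: bank 1 row 0 — prev 0 → HIT
9: bank 0 row 1 — prev 1 → HIT
10: bank 0 row 1 — prev 1 → HIT
11: bank 0 row 1 — prev 1 → HIT
12: bank 0 row 2 — prev 1 → CONFLICT
13: bank 2 row 2 — prev None → EMPTY
14: bank 0 row 2 — prev 2 → HIT
15: bank 1 row 3 — prev 0 → CONFLICT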